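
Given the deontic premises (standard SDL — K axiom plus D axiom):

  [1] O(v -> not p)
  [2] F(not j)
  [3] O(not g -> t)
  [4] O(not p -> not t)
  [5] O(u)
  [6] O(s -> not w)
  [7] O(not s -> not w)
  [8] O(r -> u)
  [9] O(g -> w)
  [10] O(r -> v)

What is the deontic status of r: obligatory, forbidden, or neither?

By case analysis on s: premise 6 gives O(s -> not w) and premise 7 gives O(not s -> not w), so O(not w) either way.
The contrapositive of premise 9 (O(g -> w)) is O(not w -> not g), and O(not w) is already established, so O(not g).
From O(not g) and premise 3, O(not g -> t), we obtain O(t).
The contrapositive of premise 4 (O(not p -> not t)) is O(t -> p), and O(t) is already established, so O(p).
Premise 1 is O(v -> not p); contrapositively O(p -> not v). Since O(p) holds, K gives O(not v).
Premise 10 is O(r -> v); contrapositively O(not v -> not r). Since O(not v) holds, K gives O(not r).
Premises 2, 5, 8 do not contribute to this derivation.
Thus O(not r), which is F(r): r is forbidden.

Forbidden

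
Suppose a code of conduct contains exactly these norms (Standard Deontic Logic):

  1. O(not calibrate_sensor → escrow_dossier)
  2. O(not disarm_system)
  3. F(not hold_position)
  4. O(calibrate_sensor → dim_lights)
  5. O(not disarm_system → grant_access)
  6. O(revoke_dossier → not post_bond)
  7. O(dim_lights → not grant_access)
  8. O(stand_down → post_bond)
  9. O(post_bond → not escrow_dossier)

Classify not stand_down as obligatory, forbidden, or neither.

Premise 2 states O(not disarm_system) outright.
With premise 5, O(not disarm_system → grant_access), the K-axiom yields O(grant_access).
The contrapositive of premise 7 (O(dim_lights → not grant_access)) is O(grant_access → not dim_lights), and O(grant_access) is already established, so O(not dim_lights).
Premise 4 is O(calibrate_sensor → dim_lights); contrapositively O(not dim_lights → not calibrate_sensor). Since O(not dim_lights) holds, K gives O(not calibrate_sensor).
With premise 1, O(not calibrate_sensor → escrow_dossier), the K-axiom yields O(escrow_dossier).
Premise 9 is O(post_bond → not escrow_dossier); contrapositively O(escrow_dossier → not post_bond). Since O(escrow_dossier) holds, K gives O(not post_bond).
Premise 8 is O(stand_down → post_bond); contrapositively O(not post_bond → not stand_down). Since O(not post_bond) holds, K gives O(not stand_down).
Premises 3, 6 do not contribute to this derivation.
Hence not stand_down is obligatory.

Obligatory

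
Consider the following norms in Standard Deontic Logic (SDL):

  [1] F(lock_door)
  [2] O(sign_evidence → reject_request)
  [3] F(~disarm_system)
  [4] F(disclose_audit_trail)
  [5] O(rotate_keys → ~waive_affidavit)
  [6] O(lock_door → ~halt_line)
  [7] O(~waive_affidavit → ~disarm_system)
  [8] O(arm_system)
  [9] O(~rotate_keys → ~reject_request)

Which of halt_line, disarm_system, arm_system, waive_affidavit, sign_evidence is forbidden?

F(~disarm_system) at premise 3 means O(disarm_system).
Premise 7, O(~waive_affidavit → ~disarm_system), contraposes to O(disarm_system → waive_affidavit); with O(disarm_system) we get O(waive_affidavit).
Premise 5 is O(rotate_keys → ~waive_affidavit); contrapositively O(waive_affidavit → ~rotate_keys). Since O(waive_affidavit) holds, K gives O(~rotate_keys).
Applying K to premise 9 (O(~rotate_keys → ~reject_request)) and O(~rotate_keys) yields O(~reject_request).
The contrapositive of premise 2 (O(sign_evidence → reject_request)) is O(~reject_request → ~sign_evidence), and O(~reject_request) is already established, so O(~sign_evidence).
So O(~sign_evidence) holds, i.e. sign_evidence is forbidden. None of the other listed options is forbidden under the premises.

sign_evidence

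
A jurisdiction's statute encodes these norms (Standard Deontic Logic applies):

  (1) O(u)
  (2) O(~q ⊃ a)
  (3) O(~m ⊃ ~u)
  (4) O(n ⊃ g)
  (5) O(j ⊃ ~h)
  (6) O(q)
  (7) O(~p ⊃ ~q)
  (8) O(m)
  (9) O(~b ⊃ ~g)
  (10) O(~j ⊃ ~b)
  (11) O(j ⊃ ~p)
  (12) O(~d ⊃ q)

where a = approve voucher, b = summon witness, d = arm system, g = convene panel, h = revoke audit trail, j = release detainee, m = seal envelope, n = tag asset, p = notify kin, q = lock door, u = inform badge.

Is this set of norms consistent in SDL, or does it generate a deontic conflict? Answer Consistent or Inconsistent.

Consistent

Premise 3 is O(~m ⊃ ~u), but O(~m) is not derivable from the premises, so it does not yield O(~u).
So O(~u) is not derivable, and the apparent clash with O(u) does not arise.
A world satisfying every obligation exists (e.g. a=false, b=false, d=false, g=false, h=false, j=false, m=true, n=false, p=true, q=true, u=true); no atom is both obligatory and forbidden, so the set is consistent.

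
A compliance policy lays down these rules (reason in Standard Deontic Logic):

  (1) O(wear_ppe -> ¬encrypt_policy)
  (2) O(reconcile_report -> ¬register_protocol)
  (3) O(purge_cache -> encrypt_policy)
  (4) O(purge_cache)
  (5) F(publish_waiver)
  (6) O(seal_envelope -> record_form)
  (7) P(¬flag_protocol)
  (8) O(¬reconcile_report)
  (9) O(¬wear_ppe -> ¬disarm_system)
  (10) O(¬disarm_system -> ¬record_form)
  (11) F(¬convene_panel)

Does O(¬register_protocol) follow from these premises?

Premise 2 is O(reconcile_report -> ¬register_protocol), but O(reconcile_report) is not derivable from the premises, so it does not yield O(¬register_protocol).
No other premise forces O(¬register_protocol). An ideal world satisfying every premise can still have ¬register_protocol false, so O(¬register_protocol) is not derivable.

No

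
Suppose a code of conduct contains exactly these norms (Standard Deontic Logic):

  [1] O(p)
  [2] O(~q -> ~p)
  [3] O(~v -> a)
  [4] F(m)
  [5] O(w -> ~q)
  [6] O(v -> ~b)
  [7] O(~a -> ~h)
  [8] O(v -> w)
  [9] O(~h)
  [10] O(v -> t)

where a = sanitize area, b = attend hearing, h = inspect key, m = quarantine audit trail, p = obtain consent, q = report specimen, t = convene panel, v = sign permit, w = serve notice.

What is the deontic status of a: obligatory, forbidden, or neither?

Premise 1 gives O(p).
Premise 2 is O(~q -> ~p); contrapositively O(p -> q). Since O(p) holds, K gives O(q).
Premise 5 is O(w -> ~q); contrapositively O(q -> ~w). Since O(q) holds, K gives O(~w).
Premise 8 is O(v -> w); contrapositively O(~w -> ~v). Since O(~w) holds, K gives O(~v).
With premise 3, O(~v -> a), the K-axiom yields O(a).
Premises 4, 6, 7, 9, 10 do not contribute to this derivation.
Hence a is obligatory.

Obligatory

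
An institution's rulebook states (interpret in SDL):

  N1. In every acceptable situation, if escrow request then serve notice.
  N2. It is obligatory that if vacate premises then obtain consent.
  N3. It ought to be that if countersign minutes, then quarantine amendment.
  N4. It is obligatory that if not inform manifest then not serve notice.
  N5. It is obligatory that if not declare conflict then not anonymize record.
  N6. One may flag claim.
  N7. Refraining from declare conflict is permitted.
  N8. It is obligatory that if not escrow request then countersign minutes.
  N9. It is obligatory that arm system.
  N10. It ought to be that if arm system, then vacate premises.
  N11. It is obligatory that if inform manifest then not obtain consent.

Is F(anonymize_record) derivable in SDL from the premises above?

Premise 5 is O(¬declare_conflict → ¬anonymize_record), but O(¬declare_conflict) is not derivable from the premises (the permission P(¬declare_conflict) asserts only ¬O(declare_conflict), not O(¬declare_conflict)), so it does not yield O(¬anonymize_record).
No other premise forces O(¬anonymize_record). An ideal world satisfying every premise can still have anonymize_record true, so F(anonymize_record) is not derivable.

No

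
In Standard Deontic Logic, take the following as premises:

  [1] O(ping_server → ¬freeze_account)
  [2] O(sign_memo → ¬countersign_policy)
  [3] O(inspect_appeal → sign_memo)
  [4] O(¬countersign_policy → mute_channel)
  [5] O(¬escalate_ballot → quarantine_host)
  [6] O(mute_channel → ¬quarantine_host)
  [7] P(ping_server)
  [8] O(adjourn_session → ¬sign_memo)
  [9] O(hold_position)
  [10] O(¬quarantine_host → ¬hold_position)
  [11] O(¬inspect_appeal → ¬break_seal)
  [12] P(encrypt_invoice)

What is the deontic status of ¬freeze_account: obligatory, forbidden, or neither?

Neither

Premise 1 is O(ping_server → ¬freeze_account), but O(ping_server) is not derivable from the premises (the permission P(ping_server) asserts only ¬O(¬ping_server), not O(ping_server)), so it does not yield O(¬freeze_account).
No premise or chain of K-axiom applications forces O(¬freeze_account), and none forces O(freeze_account). So ¬freeze_account is neither obligatory nor forbidden under these norms.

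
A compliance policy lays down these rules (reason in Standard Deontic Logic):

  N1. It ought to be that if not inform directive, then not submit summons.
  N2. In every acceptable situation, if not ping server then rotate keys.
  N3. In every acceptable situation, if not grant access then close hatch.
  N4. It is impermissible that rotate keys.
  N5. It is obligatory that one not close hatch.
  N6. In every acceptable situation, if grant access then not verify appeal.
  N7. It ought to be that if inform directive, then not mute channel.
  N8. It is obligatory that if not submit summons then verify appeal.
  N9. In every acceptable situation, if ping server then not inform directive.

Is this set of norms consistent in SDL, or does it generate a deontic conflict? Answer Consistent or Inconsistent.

Premise 4, F(rotate_keys), is equivalent to O(¬rotate_keys).
The contrapositive of premise 2 (O(¬ping_server → rotate_keys)) is O(¬rotate_keys → ping_server), and O(¬rotate_keys) is already established, so O(ping_server).
Applying K to premise 9 (O(ping_server → ¬inform_directive)) and O(ping_server) yields O(¬inform_directive).
From O(¬inform_directive) and premise 1, O(¬inform_directive → ¬submit_summons), we obtain O(¬submit_summons).
Premise 8 is O(¬submit_summons → verify_appeal); since O(¬submit_summons), deontic closure gives O(verify_appeal).
Premise 6, O(grant_access → ¬verify_appeal), contraposes to O(verify_appeal → ¬grant_access); with O(verify_appeal) we get O(¬grant_access).
Premise 3 is O(¬grant_access → close_hatch); since O(¬grant_access), deontic closure gives O(close_hatch).
Yet premise 5 states O(¬close_hatch).
We now have both O(close_hatch) and O(¬close_hatch) — close_hatch is simultaneously obligatory and forbidden, violating the D-axiom.

Inconsistent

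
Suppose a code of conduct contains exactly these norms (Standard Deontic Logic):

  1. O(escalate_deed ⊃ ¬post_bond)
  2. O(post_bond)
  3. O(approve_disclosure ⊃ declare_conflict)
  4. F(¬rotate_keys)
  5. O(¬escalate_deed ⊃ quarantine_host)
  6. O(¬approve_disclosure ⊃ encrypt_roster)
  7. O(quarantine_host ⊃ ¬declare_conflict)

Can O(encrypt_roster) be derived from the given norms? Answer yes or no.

Yes

From premise 2 we have O(post_bond).
Premise 1, O(escalate_deed ⊃ ¬post_bond), contraposes to O(post_bond ⊃ ¬escalate_deed); with O(post_bond) we get O(¬escalate_deed).
From O(¬escalate_deed) and premise 5, O(¬escalate_deed ⊃ quarantine_host), we obtain O(quarantine_host).
Applying K to premise 7 (O(quarantine_host ⊃ ¬declare_conflict)) and O(quarantine_host) yields O(¬declare_conflict).
The contrapositive of premise 3 (O(approve_disclosure ⊃ declare_conflict)) is O(¬declare_conflict ⊃ ¬approve_disclosure), and O(¬declare_conflict) is already established, so O(¬approve_disclosure).
From O(¬approve_disclosure) and premise 6, O(¬approve_disclosure ⊃ encrypt_roster), we obtain O(encrypt_roster).
Premise 4 does not contribute to this derivation.
So O(encrypt_roster) follows.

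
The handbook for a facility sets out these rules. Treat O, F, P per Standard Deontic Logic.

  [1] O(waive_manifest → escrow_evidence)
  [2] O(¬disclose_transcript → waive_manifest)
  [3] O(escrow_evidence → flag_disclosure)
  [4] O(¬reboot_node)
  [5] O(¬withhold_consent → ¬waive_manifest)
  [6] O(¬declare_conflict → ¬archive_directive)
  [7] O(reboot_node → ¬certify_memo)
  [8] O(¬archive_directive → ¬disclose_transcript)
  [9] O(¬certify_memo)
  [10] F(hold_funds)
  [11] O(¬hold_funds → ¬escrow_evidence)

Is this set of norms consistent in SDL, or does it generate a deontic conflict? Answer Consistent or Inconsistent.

Consistent

Premise 7 is O(reboot_node → ¬certify_memo); even if O(¬certify_memo) held, inferring O(reboot_node) would be affirming the consequent — invalid.
So O(reboot_node) is not derivable, and the apparent clash with O(¬reboot_node) does not arise.
A world satisfying every obligation exists (e.g. archive_directive=true, certify_memo=false, declare_conflict=true, disclose_transcript=true, escrow_evidence=false, flag_disclosure=false, hold_funds=false, reboot_node=false, waive_manifest=false, withhold_consent=false); no atom is both obligatory and forbidden, so the set is consistent.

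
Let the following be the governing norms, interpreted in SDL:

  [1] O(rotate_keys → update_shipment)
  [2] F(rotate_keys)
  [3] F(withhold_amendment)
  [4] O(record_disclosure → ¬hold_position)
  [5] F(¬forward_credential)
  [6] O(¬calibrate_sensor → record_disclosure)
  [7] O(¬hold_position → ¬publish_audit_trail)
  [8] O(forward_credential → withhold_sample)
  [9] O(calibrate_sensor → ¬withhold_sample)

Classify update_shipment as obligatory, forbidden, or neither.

Neither

Premise 1 is O(rotate_keys → update_shipment), but O(rotate_keys) is not derivable from the premises, so it does not yield O(update_shipment).
No premise or chain of K-axiom applications forces O(update_shipment), and none forces O(¬update_shipment). So update_shipment is neither obligatory nor forbidden under these norms.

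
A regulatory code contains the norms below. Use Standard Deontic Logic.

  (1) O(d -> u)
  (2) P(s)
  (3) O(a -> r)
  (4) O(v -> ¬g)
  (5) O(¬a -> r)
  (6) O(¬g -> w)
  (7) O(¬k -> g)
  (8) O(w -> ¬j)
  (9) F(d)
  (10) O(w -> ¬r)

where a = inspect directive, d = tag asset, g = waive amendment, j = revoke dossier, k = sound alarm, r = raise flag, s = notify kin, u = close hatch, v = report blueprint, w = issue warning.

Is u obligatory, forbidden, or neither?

Neither

Premise 1 is O(d -> u), but O(d) is not derivable from the premises, so it does not yield O(u).
No premise or chain of K-axiom applications forces O(u), and none forces O(¬u). So u is neither obligatory nor forbidden under these norms.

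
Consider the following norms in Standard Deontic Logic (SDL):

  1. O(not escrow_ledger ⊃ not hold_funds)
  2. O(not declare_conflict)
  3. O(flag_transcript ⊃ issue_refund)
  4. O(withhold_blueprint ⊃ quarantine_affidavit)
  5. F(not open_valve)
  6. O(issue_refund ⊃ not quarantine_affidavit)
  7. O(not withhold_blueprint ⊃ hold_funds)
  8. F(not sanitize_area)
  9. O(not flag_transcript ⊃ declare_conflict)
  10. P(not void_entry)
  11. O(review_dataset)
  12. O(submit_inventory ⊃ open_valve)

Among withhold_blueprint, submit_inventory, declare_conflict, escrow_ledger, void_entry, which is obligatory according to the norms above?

escrow_ledger

From premise 2 we have O(not declare_conflict).
The contrapositive of premise 9 (O(not flag_transcript ⊃ declare_conflict)) is O(not declare_conflict ⊃ flag_transcript), and O(not declare_conflict) is already established, so O(flag_transcript).
From O(flag_transcript) and premise 3, O(flag_transcript ⊃ issue_refund), we obtain O(issue_refund).
From O(issue_refund) and premise 6, O(issue_refund ⊃ not quarantine_affidavit), we obtain O(not quarantine_affidavit).
Premise 4, O(withhold_blueprint ⊃ quarantine_affidavit), contraposes to O(not quarantine_affidavit ⊃ not withhold_blueprint); with O(not quarantine_affidavit) we get O(not withhold_blueprint).
With premise 7, O(not withhold_blueprint ⊃ hold_funds), the K-axiom yields O(hold_funds).
Premise 1, O(not escrow_ledger ⊃ not hold_funds), contraposes to O(hold_funds ⊃ escrow_ledger); with O(hold_funds) we get O(escrow_ledger).
So O(escrow_ledger) holds — escrow_ledger is obligatory. None of the other listed options is made obligatory by any chain of premises.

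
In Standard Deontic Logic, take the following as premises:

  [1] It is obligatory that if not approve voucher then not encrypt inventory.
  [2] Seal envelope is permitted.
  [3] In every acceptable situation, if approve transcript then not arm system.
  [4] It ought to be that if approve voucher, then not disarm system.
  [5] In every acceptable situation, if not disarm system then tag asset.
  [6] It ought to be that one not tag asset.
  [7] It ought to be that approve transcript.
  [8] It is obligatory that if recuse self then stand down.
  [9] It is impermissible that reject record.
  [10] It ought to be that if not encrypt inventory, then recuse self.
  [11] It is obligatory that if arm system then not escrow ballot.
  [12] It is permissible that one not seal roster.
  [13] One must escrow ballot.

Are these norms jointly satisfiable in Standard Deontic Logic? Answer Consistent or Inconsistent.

Premise 11 is O(arm_system → ¬escrow_ballot), but O(arm_system) is not derivable from the premises, so it does not yield O(¬escrow_ballot).
So O(¬escrow_ballot) is not derivable, and the apparent clash with O(escrow_ballot) does not arise.
A world satisfying every obligation exists (e.g. approve_transcript=true, approve_voucher=false, arm_system=false, disarm_system=true, encrypt_inventory=false, escrow_ballot=true, recuse_self=true, reject_record=false, seal_envelope=false, seal_roster=false, stand_down=true, tag_asset=false); no atom is both obligatory and forbidden, so the set is consistent.

Consistent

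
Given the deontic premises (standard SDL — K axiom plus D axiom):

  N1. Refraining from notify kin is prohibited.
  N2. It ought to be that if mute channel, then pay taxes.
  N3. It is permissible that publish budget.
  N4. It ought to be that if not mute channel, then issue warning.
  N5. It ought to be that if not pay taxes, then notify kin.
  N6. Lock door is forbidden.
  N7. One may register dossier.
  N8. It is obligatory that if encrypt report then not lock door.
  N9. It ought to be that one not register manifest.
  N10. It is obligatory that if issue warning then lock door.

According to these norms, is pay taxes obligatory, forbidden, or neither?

Obligatory

Premise 6, F(lock_door), is equivalent to O(¬lock_door).
Premise 10 is O(issue_warning → lock_door); contrapositively O(¬lock_door → ¬issue_warning). Since O(¬lock_door) holds, K gives O(¬issue_warning).
Premise 4 is O(¬mute_channel → issue_warning); contrapositively O(¬issue_warning → mute_channel). Since O(¬issue_warning) holds, K gives O(mute_channel).
With premise 2, O(mute_channel → pay_taxes), the K-axiom yields O(pay_taxes).
Premises 1, 3, 5, 7, 8, 9 do not contribute to this derivation.
Hence pay_taxes is obligatory.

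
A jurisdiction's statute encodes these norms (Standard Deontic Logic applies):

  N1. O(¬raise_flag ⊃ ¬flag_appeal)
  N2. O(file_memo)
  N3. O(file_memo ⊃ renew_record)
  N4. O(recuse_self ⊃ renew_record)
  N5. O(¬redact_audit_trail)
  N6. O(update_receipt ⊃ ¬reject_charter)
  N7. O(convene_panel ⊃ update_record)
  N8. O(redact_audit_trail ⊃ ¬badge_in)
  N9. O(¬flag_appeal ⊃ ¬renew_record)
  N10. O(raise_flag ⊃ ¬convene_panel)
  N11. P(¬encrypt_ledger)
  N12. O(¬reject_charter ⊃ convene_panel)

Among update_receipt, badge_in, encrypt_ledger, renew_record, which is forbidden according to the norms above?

update_receipt

From premise 2 we have O(file_memo).
With premise 3, O(file_memo ⊃ renew_record), the K-axiom yields O(renew_record).
The contrapositive of premise 9 (O(¬flag_appeal ⊃ ¬renew_record)) is O(renew_record ⊃ flag_appeal), and O(renew_record) is already established, so O(flag_appeal).
The contrapositive of premise 1 (O(¬raise_flag ⊃ ¬flag_appeal)) is O(flag_appeal ⊃ raise_flag), and O(flag_appeal) is already established, so O(raise_flag).
Applying K to premise 10 (O(raise_flag ⊃ ¬convene_panel)) and O(raise_flag) yields O(¬convene_panel).
The contrapositive of premise 12 (O(¬reject_charter ⊃ convene_panel)) is O(¬convene_panel ⊃ reject_charter), and O(¬convene_panel) is already established, so O(reject_charter).
Premise 6, O(update_receipt ⊃ ¬reject_charter), contraposes to O(reject_charter ⊃ ¬update_receipt); with O(reject_charter) we get O(¬update_receipt).
So O(¬update_receipt) holds, i.e. update_receipt is forbidden. None of the other listed options is forbidden under the premises.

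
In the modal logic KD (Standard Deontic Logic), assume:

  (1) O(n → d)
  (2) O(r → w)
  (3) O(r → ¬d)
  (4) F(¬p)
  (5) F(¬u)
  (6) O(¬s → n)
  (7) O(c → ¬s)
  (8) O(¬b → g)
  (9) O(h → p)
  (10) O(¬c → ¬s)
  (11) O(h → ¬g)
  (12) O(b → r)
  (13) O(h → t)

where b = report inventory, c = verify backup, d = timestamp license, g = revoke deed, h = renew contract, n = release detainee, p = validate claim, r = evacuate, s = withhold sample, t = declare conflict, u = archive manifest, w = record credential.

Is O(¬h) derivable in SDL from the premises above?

By case analysis on ¬c: premise 10 gives O(¬c → ¬s) and premise 7 gives O(c → ¬s), so O(¬s) either way.
With premise 6, O(¬s → n), the K-axiom yields O(n).
Premise 1 is O(n → d); since O(n), deontic closure gives O(d).
The contrapositive of premise 3 (O(r → ¬d)) is O(d → ¬r), and O(d) is already established, so O(¬r).
The contrapositive of premise 12 (O(b → r)) is O(¬r → ¬b), and O(¬r) is already established, so O(¬b).
Premise 8 is O(¬b → g); since O(¬b), deontic closure gives O(g).
Premise 11, O(h → ¬g), contraposes to O(g → ¬h); with O(g) we get O(¬h).
Premises 2, 4, 5, 9, 13 do not contribute to this derivation.
So O(¬h) follows.

Yes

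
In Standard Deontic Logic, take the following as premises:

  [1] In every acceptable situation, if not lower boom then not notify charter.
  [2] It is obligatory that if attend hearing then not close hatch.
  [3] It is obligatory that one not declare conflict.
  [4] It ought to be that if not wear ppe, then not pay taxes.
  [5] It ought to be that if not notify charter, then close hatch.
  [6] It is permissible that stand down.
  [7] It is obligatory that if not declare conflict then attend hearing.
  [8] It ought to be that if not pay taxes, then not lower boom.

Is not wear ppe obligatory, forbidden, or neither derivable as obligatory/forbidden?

From premise 3 we have O(¬declare_conflict).
Premise 7 is O(¬declare_conflict → attend_hearing); since O(¬declare_conflict), deontic closure gives O(attend_hearing).
Premise 2 is O(attend_hearing → ¬close_hatch); since O(attend_hearing), deontic closure gives O(¬close_hatch).
Premise 5 is O(¬notify_charter → close_hatch); contrapositively O(¬close_hatch → notify_charter). Since O(¬close_hatch) holds, K gives O(notify_charter).
Premise 1 is O(¬lower_boom → ¬notify_charter); contrapositively O(notify_charter → lower_boom). Since O(notify_charter) holds, K gives O(lower_boom).
Premise 8, O(¬pay_taxes → ¬lower_boom), contraposes to O(lower_boom → pay_taxes); with O(lower_boom) we get O(pay_taxes).
Premise 4, O(¬wear_ppe → ¬pay_taxes), contraposes to O(pay_taxes → wear_ppe); with O(pay_taxes) we get O(wear_ppe).
Premise 6 does not contribute to this derivation.
Thus O(wear_ppe), which is F(¬wear_ppe): ¬wear_ppe is forbidden.

Forbidden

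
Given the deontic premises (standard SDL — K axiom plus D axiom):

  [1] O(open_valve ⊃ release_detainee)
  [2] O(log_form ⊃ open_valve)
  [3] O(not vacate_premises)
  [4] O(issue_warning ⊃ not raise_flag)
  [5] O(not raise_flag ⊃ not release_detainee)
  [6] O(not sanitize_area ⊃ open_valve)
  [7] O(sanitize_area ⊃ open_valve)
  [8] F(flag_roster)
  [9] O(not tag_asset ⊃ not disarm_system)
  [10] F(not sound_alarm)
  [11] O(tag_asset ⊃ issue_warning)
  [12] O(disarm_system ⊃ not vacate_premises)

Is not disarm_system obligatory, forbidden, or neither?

By case analysis on sanitize_area: premise 7 gives O(sanitize_area ⊃ open_valve) and premise 6 gives O(not sanitize_area ⊃ open_valve), so O(open_valve) either way.
Premise 1 is O(open_valve ⊃ release_detainee); since O(open_valve), deontic closure gives O(release_detainee).
Premise 5 is O(not raise_flag ⊃ not release_detainee); contrapositively O(release_detainee ⊃ raise_flag). Since O(release_detainee) holds, K gives O(raise_flag).
Premise 4, O(issue_warning ⊃ not raise_flag), contraposes to O(raise_flag ⊃ not issue_warning); with O(raise_flag) we get O(not issue_warning).
Premise 11, O(tag_asset ⊃ issue_warning), contraposes to O(not issue_warning ⊃ not tag_asset); with O(not issue_warning) we get O(not tag_asset).
From O(not tag_asset) and premise 9, O(not tag_asset ⊃ not disarm_system), we obtain O(not disarm_system).
Premises 2, 3, 8, 10, 12 do not contribute to this derivation.
Hence not disarm_system is obligatory.

Obligatory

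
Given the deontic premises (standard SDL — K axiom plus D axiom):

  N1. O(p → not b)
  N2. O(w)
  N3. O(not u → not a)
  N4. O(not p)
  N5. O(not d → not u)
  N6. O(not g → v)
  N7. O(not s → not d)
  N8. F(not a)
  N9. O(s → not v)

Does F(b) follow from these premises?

No

Premise 1 is O(p → not b), but O(p) is not derivable from the premises, so it does not yield O(not b).
No other premise forces O(not b). An ideal world satisfying every premise can still have b true, so F(b) is not derivable.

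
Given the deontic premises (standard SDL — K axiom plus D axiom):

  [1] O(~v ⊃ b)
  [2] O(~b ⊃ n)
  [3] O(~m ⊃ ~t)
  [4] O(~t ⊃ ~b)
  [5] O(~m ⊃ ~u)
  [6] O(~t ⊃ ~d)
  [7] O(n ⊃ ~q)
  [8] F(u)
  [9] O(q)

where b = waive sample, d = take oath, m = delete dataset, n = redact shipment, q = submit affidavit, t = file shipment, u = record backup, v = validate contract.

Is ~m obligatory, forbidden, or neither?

Premise 9 states O(q) outright.
Premise 7 is O(n ⊃ ~q); contrapositively O(q ⊃ ~n). Since O(q) holds, K gives O(~n).
The contrapositive of premise 2 (O(~b ⊃ n)) is O(~n ⊃ b), and O(~n) is already established, so O(b).
Premise 4, O(~t ⊃ ~b), contraposes to O(b ⊃ t); with O(b) we get O(t).
Premise 3, O(~m ⊃ ~t), contraposes to O(t ⊃ m); with O(t) we get O(m).
Premises 1, 5, 6, 8 do not contribute to this derivation.
Thus O(m), which is F(~m): ~m is forbidden.

Forbidden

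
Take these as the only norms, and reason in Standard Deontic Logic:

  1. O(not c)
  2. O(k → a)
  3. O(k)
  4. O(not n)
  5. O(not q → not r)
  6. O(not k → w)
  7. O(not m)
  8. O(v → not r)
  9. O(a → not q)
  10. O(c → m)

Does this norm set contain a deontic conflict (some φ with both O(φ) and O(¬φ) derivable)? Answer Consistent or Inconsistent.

Consistent

Premise 10 is O(c → m), but O(c) is not derivable from the premises, so it does not yield O(m).
So O(m) is not derivable, and the apparent clash with O(not m) does not arise.
A world satisfying every obligation exists (e.g. a=true, c=false, k=true, m=false, n=false, q=false, r=false, v=false, w=false); no atom is both obligatory and forbidden, so the set is consistent.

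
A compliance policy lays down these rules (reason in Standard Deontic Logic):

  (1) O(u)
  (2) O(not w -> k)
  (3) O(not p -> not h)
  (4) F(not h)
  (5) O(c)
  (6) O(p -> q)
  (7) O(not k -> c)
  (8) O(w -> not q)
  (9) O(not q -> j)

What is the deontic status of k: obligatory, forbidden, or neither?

Obligatory

Premise 4, F(not h), is equivalent to O(h).
The contrapositive of premise 3 (O(not p -> not h)) is O(h -> p), and O(h) is already established, so O(p).
Premise 6 is O(p -> q); since O(p), deontic closure gives O(q).
The contrapositive of premise 8 (O(w -> not q)) is O(q -> not w), and O(q) is already established, so O(not w).
With premise 2, O(not w -> k), the K-axiom yields O(k).
Premises 1, 5, 7, 9 do not contribute to this derivation.
Hence k is obligatory.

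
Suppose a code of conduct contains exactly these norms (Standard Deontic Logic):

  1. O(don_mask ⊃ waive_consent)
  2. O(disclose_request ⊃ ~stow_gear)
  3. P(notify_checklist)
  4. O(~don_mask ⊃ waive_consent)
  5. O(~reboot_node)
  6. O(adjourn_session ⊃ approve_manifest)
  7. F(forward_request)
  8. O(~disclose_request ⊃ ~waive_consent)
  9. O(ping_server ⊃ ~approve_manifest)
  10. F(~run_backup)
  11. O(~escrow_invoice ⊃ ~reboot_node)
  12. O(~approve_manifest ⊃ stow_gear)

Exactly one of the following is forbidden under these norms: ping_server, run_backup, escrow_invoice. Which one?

By case analysis on don_mask: premise 1 gives O(don_mask ⊃ waive_consent) and premise 4 gives O(~don_mask ⊃ waive_consent), so O(waive_consent) either way.
Premise 8, O(~disclose_request ⊃ ~waive_consent), contraposes to O(waive_consent ⊃ disclose_request); with O(waive_consent) we get O(disclose_request).
Premise 2 is O(disclose_request ⊃ ~stow_gear); since O(disclose_request), deontic closure gives O(~stow_gear).
Premise 12, O(~approve_manifest ⊃ stow_gear), contraposes to O(~stow_gear ⊃ approve_manifest); with O(~stow_gear) we get O(approve_manifest).
The contrapositive of premise 9 (O(ping_server ⊃ ~approve_manifest)) is O(approve_manifest ⊃ ~ping_server), and O(approve_manifest) is already established, so O(~ping_server).
So O(~ping_server) holds, i.e. ping_server is forbidden. None of the other listed options is forbidden under the premises.

ping_server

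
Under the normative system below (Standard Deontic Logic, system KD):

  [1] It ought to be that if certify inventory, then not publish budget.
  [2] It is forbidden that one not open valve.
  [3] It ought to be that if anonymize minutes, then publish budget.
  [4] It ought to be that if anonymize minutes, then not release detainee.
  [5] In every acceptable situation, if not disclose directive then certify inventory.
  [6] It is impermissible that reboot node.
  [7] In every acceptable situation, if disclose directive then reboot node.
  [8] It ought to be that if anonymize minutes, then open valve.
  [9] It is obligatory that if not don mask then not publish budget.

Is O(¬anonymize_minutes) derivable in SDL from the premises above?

F(reboot_node) at premise 6 means O(¬reboot_node).
The contrapositive of premise 7 (O(disclose_directive → reboot_node)) is O(¬reboot_node → ¬disclose_directive), and O(¬reboot_node) is already established, so O(¬disclose_directive).
From O(¬disclose_directive) and premise 5, O(¬disclose_directive → certify_inventory), we obtain O(certify_inventory).
Applying K to premise 1 (O(certify_inventory → ¬publish_budget)) and O(certify_inventory) yields O(¬publish_budget).
Premise 3 is O(anonymize_minutes → publish_budget); contrapositively O(¬publish_budget → ¬anonymize_minutes). Since O(¬publish_budget) holds, K gives O(¬anonymize_minutes).
Premises 2, 4, 8, 9 do not contribute to this derivation.
So O(¬anonymize_minutes) follows.

Yes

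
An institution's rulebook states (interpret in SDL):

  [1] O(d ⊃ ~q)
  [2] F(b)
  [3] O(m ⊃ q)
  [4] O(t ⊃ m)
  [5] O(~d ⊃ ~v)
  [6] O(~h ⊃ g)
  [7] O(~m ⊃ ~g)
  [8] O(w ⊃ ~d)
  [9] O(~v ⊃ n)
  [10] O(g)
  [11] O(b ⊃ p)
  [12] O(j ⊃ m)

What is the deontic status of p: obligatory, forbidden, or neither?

Premise 11 is O(b ⊃ p), but O(b) is not derivable from the premises, so it does not yield O(p).
No premise or chain of K-axiom applications forces O(p), and none forces O(~p). So p is neither obligatory nor forbidden under these norms.

Neither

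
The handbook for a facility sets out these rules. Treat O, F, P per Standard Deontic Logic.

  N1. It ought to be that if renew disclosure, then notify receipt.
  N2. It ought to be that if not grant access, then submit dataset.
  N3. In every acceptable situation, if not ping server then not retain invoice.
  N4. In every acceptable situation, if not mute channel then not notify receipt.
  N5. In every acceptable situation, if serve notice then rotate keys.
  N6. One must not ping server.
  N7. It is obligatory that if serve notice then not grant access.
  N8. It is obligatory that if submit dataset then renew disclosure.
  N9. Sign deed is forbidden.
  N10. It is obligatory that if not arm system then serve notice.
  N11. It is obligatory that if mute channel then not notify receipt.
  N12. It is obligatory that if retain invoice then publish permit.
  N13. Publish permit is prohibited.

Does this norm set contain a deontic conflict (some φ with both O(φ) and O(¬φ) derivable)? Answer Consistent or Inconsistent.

Premise 12 is O(retain_invoice → publish_permit), but O(retain_invoice) is not derivable from the premises, so it does not yield O(publish_permit).
So O(publish_permit) is not derivable, and the apparent clash with O(¬publish_permit) does not arise.
A world satisfying every obligation exists (e.g. arm_system=true, grant_access=true, mute_channel=false, notify_receipt=false, ping_server=false, publish_permit=false, renew_disclosure=false, retain_invoice=false, rotate_keys=false, serve_notice=false, sign_deed=false, submit_dataset=false); no atom is both obligatory and forbidden, so the set is consistent.

Consistent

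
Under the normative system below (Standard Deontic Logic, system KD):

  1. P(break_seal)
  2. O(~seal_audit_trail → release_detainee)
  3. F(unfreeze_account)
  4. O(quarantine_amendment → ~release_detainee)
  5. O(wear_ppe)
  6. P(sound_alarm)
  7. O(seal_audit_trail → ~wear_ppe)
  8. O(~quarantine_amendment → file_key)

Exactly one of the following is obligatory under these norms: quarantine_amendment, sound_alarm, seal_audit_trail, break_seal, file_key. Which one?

From premise 5 we have O(wear_ppe).
The contrapositive of premise 7 (O(seal_audit_trail → ~wear_ppe)) is O(wear_ppe → ~seal_audit_trail), and O(wear_ppe) is already established, so O(~seal_audit_trail).
Applying K to premise 2 (O(~seal_audit_trail → release_detainee)) and O(~seal_audit_trail) yields O(release_detainee).
The contrapositive of premise 4 (O(quarantine_amendment → ~release_detainee)) is O(release_detainee → ~quarantine_amendment), and O(release_detainee) is already established, so O(~quarantine_amendment).
With premise 8, O(~quarantine_amendment → file_key), the K-axiom yields O(file_key).
So O(file_key) holds — file_key is obligatory. None of the other listed options is made obligatory by any chain of premises.

file_key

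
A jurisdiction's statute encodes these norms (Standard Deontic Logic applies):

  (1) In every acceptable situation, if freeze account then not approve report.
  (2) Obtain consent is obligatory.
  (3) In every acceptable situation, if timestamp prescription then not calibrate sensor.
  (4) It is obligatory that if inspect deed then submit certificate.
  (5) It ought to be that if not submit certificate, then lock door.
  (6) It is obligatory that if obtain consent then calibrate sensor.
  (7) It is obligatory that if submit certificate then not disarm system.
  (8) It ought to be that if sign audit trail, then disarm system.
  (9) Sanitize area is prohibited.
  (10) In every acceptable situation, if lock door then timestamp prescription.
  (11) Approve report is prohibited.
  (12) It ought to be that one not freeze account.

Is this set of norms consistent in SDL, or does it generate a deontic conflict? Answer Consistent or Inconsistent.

Premise 1 is O(freeze_account → ¬approve_report); even if O(¬approve_report) held, inferring O(freeze_account) would be affirming the consequent — invalid.
So O(freeze_account) is not derivable, and the apparent clash with O(¬freeze_account) does not arise.
A world satisfying every obligation exists (e.g. approve_report=false, calibrate_sensor=true, disarm_system=false, freeze_account=false, inspect_deed=false, lock_door=false, obtain_consent=true, sanitize_area=false, sign_audit_trail=false, submit_certificate=true, timestamp_prescription=false); no atom is both obligatory and forbidden, so the set is consistent.

Consistent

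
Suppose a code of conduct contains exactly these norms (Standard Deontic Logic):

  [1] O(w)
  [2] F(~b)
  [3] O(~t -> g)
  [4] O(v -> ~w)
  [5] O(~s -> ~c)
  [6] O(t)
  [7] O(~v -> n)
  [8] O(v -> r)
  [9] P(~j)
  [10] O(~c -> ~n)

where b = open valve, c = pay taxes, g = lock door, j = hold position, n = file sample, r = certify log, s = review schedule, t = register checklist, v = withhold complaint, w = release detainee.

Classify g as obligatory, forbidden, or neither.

Neither

Premise 3 is O(~t -> g), but O(~t) is not derivable from the premises, so it does not yield O(g).
No premise or chain of K-axiom applications forces O(g), and none forces O(~g). So g is neither obligatory nor forbidden under these norms.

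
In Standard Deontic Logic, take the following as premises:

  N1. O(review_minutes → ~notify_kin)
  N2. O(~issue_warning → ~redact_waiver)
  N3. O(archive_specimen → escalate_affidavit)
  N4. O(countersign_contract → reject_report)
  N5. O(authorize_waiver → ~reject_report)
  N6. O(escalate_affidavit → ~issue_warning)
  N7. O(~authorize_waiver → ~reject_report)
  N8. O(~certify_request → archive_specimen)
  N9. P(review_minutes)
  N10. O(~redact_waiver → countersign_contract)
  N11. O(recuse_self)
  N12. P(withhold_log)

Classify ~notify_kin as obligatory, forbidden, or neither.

Premise 1 is O(review_minutes → ~notify_kin), but O(review_minutes) is not derivable from the premises (the permission P(review_minutes) asserts only ~O(~review_minutes), not O(review_minutes)), so it does not yield O(~notify_kin).
No premise or chain of K-axiom applications forces O(~notify_kin), and none forces O(notify_kin). So ~notify_kin is neither obligatory nor forbidden under these norms.

Neither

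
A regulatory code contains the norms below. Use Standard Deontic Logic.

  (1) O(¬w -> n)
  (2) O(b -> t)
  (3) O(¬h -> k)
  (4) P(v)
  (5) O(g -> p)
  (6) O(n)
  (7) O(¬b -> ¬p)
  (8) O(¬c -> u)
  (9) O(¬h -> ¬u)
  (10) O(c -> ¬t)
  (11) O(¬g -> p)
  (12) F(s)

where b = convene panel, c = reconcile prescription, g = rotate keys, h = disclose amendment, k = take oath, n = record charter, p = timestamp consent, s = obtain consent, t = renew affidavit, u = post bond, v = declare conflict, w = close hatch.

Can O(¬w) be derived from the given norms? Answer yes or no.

No

Premise 1 is O(¬w -> n); even if O(n) held, inferring O(¬w) would be affirming the consequent — invalid.
No other premise forces O(¬w). An ideal world satisfying every premise can still have ¬w false, so O(¬w) is not derivable.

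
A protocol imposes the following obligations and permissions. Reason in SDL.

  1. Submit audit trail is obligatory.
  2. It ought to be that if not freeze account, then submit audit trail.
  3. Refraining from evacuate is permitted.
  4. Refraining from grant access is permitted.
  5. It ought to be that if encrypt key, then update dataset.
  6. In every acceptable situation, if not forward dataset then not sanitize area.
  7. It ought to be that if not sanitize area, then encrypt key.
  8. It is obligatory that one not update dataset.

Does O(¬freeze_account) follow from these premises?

No

Premise 2 is O(¬freeze_account → submit_audit_trail); even if O(submit_audit_trail) held, inferring O(¬freeze_account) would be affirming the consequent — invalid.
No other premise forces O(¬freeze_account). An ideal world satisfying every premise can still have ¬freeze_account false, so O(¬freeze_account) is not derivable.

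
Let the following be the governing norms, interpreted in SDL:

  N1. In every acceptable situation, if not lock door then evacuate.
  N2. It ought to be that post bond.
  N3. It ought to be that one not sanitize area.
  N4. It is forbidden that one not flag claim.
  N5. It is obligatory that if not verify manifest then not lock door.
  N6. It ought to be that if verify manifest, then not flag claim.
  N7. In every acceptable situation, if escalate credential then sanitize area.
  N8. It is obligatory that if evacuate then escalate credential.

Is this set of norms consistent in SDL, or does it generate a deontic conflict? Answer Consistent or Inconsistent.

F(¬flag_claim) at premise 4 means O(flag_claim).
Premise 6 is O(verify_manifest → ¬flag_claim); contrapositively O(flag_claim → ¬verify_manifest). Since O(flag_claim) holds, K gives O(¬verify_manifest).
With premise 5, O(¬verify_manifest → ¬lock_door), the K-axiom yields O(¬lock_door).
Applying K to premise 1 (O(¬lock_door → evacuate)) and O(¬lock_door) yields O(evacuate).
Premise 8 is O(evacuate → escalate_credential); since O(evacuate), deontic closure gives O(escalate_credential).
Applying K to premise 7 (O(escalate_credential → sanitize_area)) and O(escalate_credential) yields O(sanitize_area).
But premise 3 directly asserts O(¬sanitize_area).
We now have both O(sanitize_area) and O(¬sanitize_area) — sanitize_area is simultaneously obligatory and forbidden, violating the D-axiom.

Inconsistent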